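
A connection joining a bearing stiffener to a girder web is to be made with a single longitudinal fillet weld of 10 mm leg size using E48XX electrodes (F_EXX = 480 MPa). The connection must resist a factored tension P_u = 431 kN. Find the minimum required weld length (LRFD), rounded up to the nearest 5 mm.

Throat t_e = 0.707 × 10 = 7.07 mm.
φr_n = 0.75 × 0.6 × 480 × 7.07 × 10⁻³ = 1.527 kN/mm.
L_req = P_u / φr_n = 431 / 1.527 = 282.2 mm total.
Round up → use L = 285 mm.

L = 285 mm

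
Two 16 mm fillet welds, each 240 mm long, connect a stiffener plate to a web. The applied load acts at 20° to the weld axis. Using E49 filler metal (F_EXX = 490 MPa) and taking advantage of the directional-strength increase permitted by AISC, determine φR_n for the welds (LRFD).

φR_n ≈ 1320 kN

t_e = 0.707 × 16 = 11.31 mm; A_we = 11.31 × 480 = 5430 mm².
Directional factor: 1.0 + 0.5 sin^1.5(20°) = 1.1.
F_nw = 0.6 × 490 × 1.1 = 323.4 MPa.
φR_n = 0.75 × 323.4 × 5430 × 10⁻³ = 1317 kN.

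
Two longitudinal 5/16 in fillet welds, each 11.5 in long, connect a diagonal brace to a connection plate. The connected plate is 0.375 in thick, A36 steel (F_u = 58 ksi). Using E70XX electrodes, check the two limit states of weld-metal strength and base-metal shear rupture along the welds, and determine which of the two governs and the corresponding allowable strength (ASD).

R_n/Ω ≈ 107 kips (weld metal governs)

E70XX → F_EXX = 70 ksi.
t_e = 0.707 × 0.3125 = 0.2209 in; L = 23 in.
Weld metal: R_n/Ω = (1/2.0) × 0.6 × 70 × 0.2209 × 23 = 106.7 kips.
Base metal (shear rupture): R_n/Ω = (1/2.0) × 0.6 × 58 × 0.375 × 23 = 150.1 kips.
Governing: weld metal.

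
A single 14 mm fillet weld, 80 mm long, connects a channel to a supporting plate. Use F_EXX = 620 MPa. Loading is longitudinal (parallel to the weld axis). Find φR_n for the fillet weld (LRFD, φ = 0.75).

Effective throat t_e = 0.707 × 14 = 9.898 mm.
Total length L = 80 mm; A_we = 9.898 × 80 = 791.8 mm².
F_nw = 0.6 F_EXX = 0.6 × 620 = 372 MPa.
φR_n = 0.75 × 372 × 791.8 × 10⁻³ = 220.9 kN.

φR_n ≈ 221 kN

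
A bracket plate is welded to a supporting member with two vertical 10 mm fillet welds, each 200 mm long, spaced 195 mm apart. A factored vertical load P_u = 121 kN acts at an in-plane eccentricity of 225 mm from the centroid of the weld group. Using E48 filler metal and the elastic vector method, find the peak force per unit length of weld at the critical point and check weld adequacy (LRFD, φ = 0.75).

f_max ≈ 976 N/mm; adequate

E48XX → F_EXX = 480 MPa.
Total weld length L_w = 400 mm. Treat welds as unit-width lines.
Polar moment about centroid: J = 2[d³/12 + d(b/2)²] = 2[200³/12 + 200×97.5²] = 5136000 mm³.
Direct shear f_v = P/L_w = 121×10³ / 400 = 302.5 N/mm (vertical).
Torsion M = P·e = 121×10³ × 225 = 27225000 N·mm.
Critical point at (x, y) = (97.5, 100) from centroid. f_tx = M·y/J = 530.1 N/mm; f_ty = M·x/J = 516.8 N/mm.
Resultant f_max = √[f_tx² + (f_v + f_ty)²] = √[530.1² + (302.5 + 516.8)²] = 975.9 N/mm.
Capacity per unit length: φr_n = 0.75 × 0.6 × 480 × (0.707 × 10) = 1527 N/mm.
975.9 ≤ 1527 → adequate.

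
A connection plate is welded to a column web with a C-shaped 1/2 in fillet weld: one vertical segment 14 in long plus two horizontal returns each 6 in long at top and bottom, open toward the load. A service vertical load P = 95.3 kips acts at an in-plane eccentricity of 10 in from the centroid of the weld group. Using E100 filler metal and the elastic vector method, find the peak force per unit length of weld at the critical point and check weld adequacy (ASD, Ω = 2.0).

f_max ≈ 11.2 kip/in; NOT adequate

E100XX → F_EXX = 100 ksi.
Total weld length L_w = 26 in. Treat welds as unit-width lines.
Centroid: x̄ = 2×6×3 / 26 = 1.385 in from the vertical weld.
Polar moment about centroid: J = I_x + I_y = [14³/12 + 2×6×7²] + [14×1.385² + 2(6³/12 + 6×1.615²)] = 910.8 in³.
Direct shear f_v = P/L_w = 95.3 / 26 = 3.665 kip/in (vertical).
Torsion M = P·e = 95.3 × 10 = 953 kip·in.
Critical point at (x, y) = (4.615, 7) from centroid. f_tx = M·y/J = 7.324 kip/in; f_ty = M·x/J = 4.829 kip/in.
Resultant f_max = √[f_tx² + (f_v + f_ty)²] = √[7.324² + (3.665 + 4.829)²] = 11.22 kip/in.
Capacity per unit length: r_n/Ω = (1/2.0) × 0.6 × 100 × (0.707 × 0.5) = 10.6 kip/in.
11.22 > 10.6 → NOT adequate.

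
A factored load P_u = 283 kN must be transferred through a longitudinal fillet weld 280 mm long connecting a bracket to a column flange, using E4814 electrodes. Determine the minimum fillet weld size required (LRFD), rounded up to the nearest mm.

E48XX → F_EXX = 480 MPa.
Total weld length L = 280 mm.
Required throat t_e = P_u / (φ × 0.6 F_EXX × L) = 283 / (0.75 × 0.6 × 480 × 280 × 10⁻³) = 4.679 mm.
Required leg w = t_e / 0.707 = 6.618 mm → use 7 mm.

w = 7 mm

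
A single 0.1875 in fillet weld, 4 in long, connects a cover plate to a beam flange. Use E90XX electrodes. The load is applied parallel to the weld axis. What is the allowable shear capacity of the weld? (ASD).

E90XX → F_EXX = 90 ksi.
Effective throat t_e = 0.707 × 0.1875 = 0.1326 in.
Total length L = 4 in; A_we = 0.1326 × 4 = 0.5302 in².
F_nw = 0.6 F_EXX = 0.6 × 90 = 54 ksi.
R_n = 54 × 0.5302 = 28.63 kip; R_n/Ω = 28.63/2.0 = 14.32 kip.

R_n/Ω ≈ 14.3 kip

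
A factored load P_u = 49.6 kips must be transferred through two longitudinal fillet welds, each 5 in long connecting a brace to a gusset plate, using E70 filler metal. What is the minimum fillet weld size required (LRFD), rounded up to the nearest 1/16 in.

w = 1/4 in

E70XX → F_EXX = 70 ksi.
Total weld length L = 10 in.
Required throat t_e = P_u / (φ × 0.6 F_EXX × L) = 49.6 / (0.75 × 0.6 × 70 × 10) = 0.1575 in.
Required leg w = t_e / 0.707 = 0.2227 in → use 1/4 in.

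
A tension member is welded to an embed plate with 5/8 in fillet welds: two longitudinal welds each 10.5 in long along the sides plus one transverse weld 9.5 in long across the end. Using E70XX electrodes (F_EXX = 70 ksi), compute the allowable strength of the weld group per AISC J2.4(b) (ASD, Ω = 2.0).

t_e = 0.707 × 0.625 = 0.4419 in.
R_nwl = 0.6 × 70 × 0.4419 × 21 = 389.7 kips (longitudinal, 2 welds).
R_nwt = 0.6 × 70 × 0.4419 × 9.5 = 176.3 kips (transverse, base value).
(i) R_nwl + R_nwt = 566 kips; (ii) 0.85 R_nwl + 1.5 R_nwt = 595.7 kips.
R_n = max = 595.7 kips [governs: (ii)]; R_n/Ω = 297.9 kips.

R_n/Ω ≈ 298 kips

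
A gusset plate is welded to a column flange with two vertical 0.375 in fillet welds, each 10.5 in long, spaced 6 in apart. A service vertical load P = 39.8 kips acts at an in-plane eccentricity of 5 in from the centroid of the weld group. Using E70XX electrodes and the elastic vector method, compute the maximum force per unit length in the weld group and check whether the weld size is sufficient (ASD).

E70XX → F_EXX = 70 ksi.
Total weld length L_w = 21 in. Treat welds as unit-width lines.
Polar moment about centroid: J = 2[d³/12 + d(b/2)²] = 2[10.5³/12 + 10.5×3²] = 381.9 in³.
Direct shear f_v = P/L_w = 39.8 / 21 = 1.895 kip/in (vertical).
Torsion M = P·e = 39.8 × 5 = 199 kip·in.
Critical point at (x, y) = (3, 5.25) from centroid. f_tx = M·y/J = 2.735 kip/in; f_ty = M·x/J = 1.563 kip/in.
Resultant f_max = √[f_tx² + (f_v + f_ty)²] = √[2.735² + (1.895 + 1.563)²] = 4.409 kip/in.
Capacity per unit length: r_n/Ω = (1/2.0) × 0.6 × 70 × (0.707 × 0.375) = 5.568 kip/in.
4.409 ≤ 5.568 → adequate.

f_max ≈ 4.41 kip/in; adequate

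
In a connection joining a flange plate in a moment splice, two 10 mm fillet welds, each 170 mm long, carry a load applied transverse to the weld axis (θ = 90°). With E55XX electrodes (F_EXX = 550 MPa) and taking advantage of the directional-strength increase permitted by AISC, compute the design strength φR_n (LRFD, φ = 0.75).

φR_n ≈ 892 kN

t_e = 0.707 × 10 = 7.07 mm; A_we = 7.07 × 340 = 2404 mm².
Directional factor: 1.0 + 0.5 sin^1.5(90°) = 1.5.
F_nw = 0.6 × 550 × 1.5 = 495 MPa.
φR_n = 0.75 × 495 × 2404 × 10⁻³ = 892.4 kN.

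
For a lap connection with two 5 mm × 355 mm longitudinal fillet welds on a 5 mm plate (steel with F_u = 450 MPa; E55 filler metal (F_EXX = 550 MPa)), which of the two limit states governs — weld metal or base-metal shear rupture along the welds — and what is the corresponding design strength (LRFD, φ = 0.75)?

t_e = 0.707 × 5 = 3.535 mm; L = 710 mm.
Weld metal: φR_n = 0.75 × 0.6 × 550 × 3.535 × 710 × 10⁻³ = 621.2 kN.
Base metal (shear rupture): φR_n = 0.75 × 0.6 × 450 × 5 × 710 × 10⁻³ = 718.9 kN.
Governing: weld metal.

φR_n ≈ 621 kN (weld metal governs)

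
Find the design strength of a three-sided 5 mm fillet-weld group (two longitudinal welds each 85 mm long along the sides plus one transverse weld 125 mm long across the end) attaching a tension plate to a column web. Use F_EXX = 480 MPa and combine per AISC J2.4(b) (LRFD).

t_e = 0.707 × 5 = 3.535 mm.
R_nwl = 0.6 × 480 × 3.535 × 170 × 10⁻³ = 173.1 kN (longitudinal, 2 welds).
R_nwt = 0.6 × 480 × 3.535 × 125 × 10⁻³ = 127.3 kN (transverse, base value).
(i) R_nwl + R_nwt = 300.3 kN; (ii) 0.85 R_nwl + 1.5 R_nwt = 338 kN.
R_n = max = 338 kN [governs: (ii)]; φR_n = 253.5 kN.

φR_n ≈ 254 kN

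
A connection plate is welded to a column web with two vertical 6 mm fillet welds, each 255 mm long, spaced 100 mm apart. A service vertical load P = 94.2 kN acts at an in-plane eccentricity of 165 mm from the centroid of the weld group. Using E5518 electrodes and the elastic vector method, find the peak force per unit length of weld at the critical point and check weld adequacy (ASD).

E55XX → F_EXX = 550 MPa.
Total weld length L_w = 510 mm. Treat welds as unit-width lines.
Polar moment about centroid: J = 2[d³/12 + d(b/2)²] = 2[255³/12 + 255×50²] = 4039000 mm³.
Direct shear f_v = P/L_w = 94.2×10³ / 510 = 184.7 N/mm (vertical).
Torsion M = P·e = 94.2×10³ × 165 = 15543000 N·mm.
Critical point at (x, y) = (50, 127.5) from centroid. f_tx = M·y/J = 490.7 N/mm; f_ty = M·x/J = 192.4 N/mm.
Resultant f_max = √[f_tx² + (f_v + f_ty)²] = √[490.7² + (184.7 + 192.4)²] = 618.9 N/mm.
Capacity per unit length: r_n/Ω = (1/2.0) × 0.6 × 550 × (0.707 × 6) = 699.9 N/mm.
618.9 ≤ 699.9 → adequate.

f_max ≈ 619 N/mm; adequate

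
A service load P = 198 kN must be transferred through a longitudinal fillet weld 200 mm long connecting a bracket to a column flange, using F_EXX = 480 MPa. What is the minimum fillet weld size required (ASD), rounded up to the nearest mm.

w = 10 mm

Total weld length L = 200 mm.
Required throat t_e = P × Ω / (0.6 F_EXX × L) = 198 × 2.0 / (0.6 × 480 × 200 × 10⁻³) = 6.875 mm.
Required leg w = t_e / 0.707 = 9.724 mm → use 10 mm.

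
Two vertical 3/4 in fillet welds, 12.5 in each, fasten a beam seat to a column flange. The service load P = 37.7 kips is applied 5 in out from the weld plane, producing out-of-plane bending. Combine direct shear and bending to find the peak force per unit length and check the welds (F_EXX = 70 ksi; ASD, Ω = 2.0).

L_w = 2 × 12.5 = 25 in; section modulus (unit throat) S = 2 × L²/6 = 52.08 in².
Direct shear f_v = P/L_w = 37.7/25 = 1.508 kip/in.
Moment M = P × e = 37.7 × 5 = 188.5 kip·in; bending f_b = M/S = 3.619 kip/in.
f_max = √(f_v² + f_b²) = √(1.508² + 3.619²) = 3.921 kip/in.
r_n/Ω = (1/2.0) × 0.6 × 70 × (0.707 × 0.75) = 11.14 kip/in → adequate.

f_max ≈ 3.92 kip/in; adequate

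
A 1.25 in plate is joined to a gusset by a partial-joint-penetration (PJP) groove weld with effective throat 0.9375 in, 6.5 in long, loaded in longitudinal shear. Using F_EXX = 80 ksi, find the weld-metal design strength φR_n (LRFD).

φR_n ≈ 219 kip

Effective throat (given) t_e = 0.9375 in.
A_we = 0.9375 × 6.5 = 6.094 in².
F_nw = 0.6 F_EXX = 48 ksi.
φR_n = 0.75 × 48 × 6.094 = 219.4 kip.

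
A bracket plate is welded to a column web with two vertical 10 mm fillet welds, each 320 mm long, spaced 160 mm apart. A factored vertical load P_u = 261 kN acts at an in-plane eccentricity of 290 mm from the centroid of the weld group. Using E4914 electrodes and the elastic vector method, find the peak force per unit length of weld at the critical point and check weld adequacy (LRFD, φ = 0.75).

E49XX → F_EXX = 490 MPa.
Total weld length L_w = 640 mm. Treat welds as unit-width lines.
Polar moment about centroid: J = 2[d³/12 + d(b/2)²] = 2[320³/12 + 320×80²] = 9557000 mm³.
Direct shear f_v = P/L_w = 261×10³ / 640 = 407.8 N/mm (vertical).
Torsion M = P·e = 261×10³ × 290 = 75690000 N·mm.
Critical point at (x, y) = (80, 160) from centroid. f_tx = M·y/J = 1267 N/mm; f_ty = M·x/J = 633.6 N/mm.
Resultant f_max = √[f_tx² + (f_v + f_ty)²] = √[1267² + (407.8 + 633.6)²] = 1640 N/mm.
Capacity per unit length: φr_n = 0.75 × 0.6 × 490 × (0.707 × 10) = 1559 N/mm.
1640 > 1559 → NOT adequate.

f_max ≈ 1640 N/mm; NOT adequate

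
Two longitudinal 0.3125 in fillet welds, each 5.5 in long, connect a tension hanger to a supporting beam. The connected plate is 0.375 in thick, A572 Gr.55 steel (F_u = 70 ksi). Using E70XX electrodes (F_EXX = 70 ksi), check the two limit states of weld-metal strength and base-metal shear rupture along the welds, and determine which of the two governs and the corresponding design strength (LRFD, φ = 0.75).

φR_n ≈ 76.6 kip (weld metal governs)

t_e = 0.707 × 0.3125 = 0.2209 in; L = 11 in.
Weld metal: φR_n = 0.75 × 0.6 × 70 × 0.2209 × 11 = 76.55 kip.
Base metal (shear rupture): φR_n = 0.75 × 0.6 × 70 × 0.375 × 11 = 129.9 kip.
Governing: weld metal.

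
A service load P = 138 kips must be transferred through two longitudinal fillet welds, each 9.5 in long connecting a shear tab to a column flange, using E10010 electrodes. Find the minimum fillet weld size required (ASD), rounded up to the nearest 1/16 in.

w = 3/8 in

E100XX → F_EXX = 100 ksi.
Total weld length L = 19 in.
Required throat t_e = P × Ω / (0.6 F_EXX × L) = 138 × 2.0 / (0.6 × 100 × 19) = 0.2421 in.
Required leg w = t_e / 0.707 = 0.3424 in → use 3/8 in.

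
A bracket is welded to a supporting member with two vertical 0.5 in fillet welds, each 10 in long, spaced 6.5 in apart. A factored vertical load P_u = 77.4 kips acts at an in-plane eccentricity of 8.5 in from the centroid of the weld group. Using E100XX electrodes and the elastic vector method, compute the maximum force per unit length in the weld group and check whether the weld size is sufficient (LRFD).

E100XX → F_EXX = 100 ksi.
Total weld length L_w = 20 in. Treat welds as unit-width lines.
Polar moment about centroid: J = 2[d³/12 + d(b/2)²] = 2[10³/12 + 10×3.25²] = 377.9 in³.
Direct shear f_v = P/L_w = 77.4 / 20 = 3.87 kip/in (vertical).
Torsion M = P·e = 77.4 × 8.5 = 657.9 kip·in.
Critical point at (x, y) = (3.25, 5) from centroid. f_tx = M·y/J = 8.704 kip/in; f_ty = M·x/J = 5.658 kip/in.
Resultant f_max = √[f_tx² + (f_v + f_ty)²] = √[8.704² + (3.87 + 5.658)²] = 12.91 kip/in.
Capacity per unit length: φr_n = 0.75 × 0.6 × 100 × (0.707 × 0.5) = 15.91 kip/in.
12.91 ≤ 15.91 → adequate.

f_max ≈ 12.9 kip/in; adequate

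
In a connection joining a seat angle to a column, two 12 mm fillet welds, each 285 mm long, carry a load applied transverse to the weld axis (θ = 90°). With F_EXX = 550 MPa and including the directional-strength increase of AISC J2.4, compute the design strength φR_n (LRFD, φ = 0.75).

t_e = 0.707 × 12 = 8.484 mm; A_we = 8.484 × 570 = 4836 mm².
Directional factor: 1.0 + 0.5 sin^1.5(90°) = 1.5.
F_nw = 0.6 × 550 × 1.5 = 495 MPa.
φR_n = 0.75 × 495 × 4836 × 10⁻³ = 1795 kN.

φR_n ≈ 1800 kN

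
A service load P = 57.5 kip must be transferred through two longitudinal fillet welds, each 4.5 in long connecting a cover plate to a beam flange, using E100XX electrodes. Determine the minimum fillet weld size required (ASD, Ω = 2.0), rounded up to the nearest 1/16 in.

E100XX → F_EXX = 100 ksi.
Total weld length L = 9 in.
Required throat t_e = P × Ω / (0.6 F_EXX × L) = 57.5 × 2.0 / (0.6 × 100 × 9) = 0.213 in.
Required leg w = t_e / 0.707 = 0.3012 in → use 5/16 in.

w = 5/16 in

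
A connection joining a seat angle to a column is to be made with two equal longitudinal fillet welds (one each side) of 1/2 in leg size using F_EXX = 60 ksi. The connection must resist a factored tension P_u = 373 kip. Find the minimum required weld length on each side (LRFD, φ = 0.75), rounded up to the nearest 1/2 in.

Throat t_e = 0.707 × 0.5 = 0.3535 in.
φr_n = 0.75 × 0.6 × 60 × 0.3535 = 9.544 kip/in.
L_req = P_u / φr_n = 373 / 9.544 = 39.08 in total.
Per side: 39.08 / 2 = 19.54 in.
Round up → use L = 20 in on each side.

L = 20 in on each side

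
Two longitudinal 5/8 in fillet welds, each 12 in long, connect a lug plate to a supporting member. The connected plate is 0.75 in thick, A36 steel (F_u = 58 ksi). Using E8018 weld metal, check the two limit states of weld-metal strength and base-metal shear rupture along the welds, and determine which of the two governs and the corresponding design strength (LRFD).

E80XX → F_EXX = 80 ksi.
t_e = 0.707 × 0.625 = 0.4419 in; L = 24 in.
Weld metal: φR_n = 0.75 × 0.6 × 80 × 0.4419 × 24 = 381.8 kips.
Base metal (shear rupture): φR_n = 0.75 × 0.6 × 58 × 0.75 × 24 = 469.8 kips.
Governing: weld metal.

φR_n ≈ 382 kips (weld metal governs)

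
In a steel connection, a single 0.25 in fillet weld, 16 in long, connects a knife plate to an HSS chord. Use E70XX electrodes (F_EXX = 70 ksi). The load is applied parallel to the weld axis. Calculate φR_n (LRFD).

Effective throat t_e = 0.707 × 0.25 = 0.1767 in.
Total length L = 16 in; A_we = 0.1767 × 16 = 2.828 in².
F_nw = 0.6 F_EXX = 0.6 × 70 = 42 ksi.
φR_n = 0.75 × 42 × 2.828 = 89.08 kip.

φR_n ≈ 89.1 kip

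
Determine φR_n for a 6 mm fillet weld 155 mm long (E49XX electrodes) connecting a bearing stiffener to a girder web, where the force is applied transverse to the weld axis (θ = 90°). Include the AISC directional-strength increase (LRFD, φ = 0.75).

E49XX → F_EXX = 490 MPa.
t_e = 0.707 × 6 = 4.242 mm; A_we = 4.242 × 155 = 657.5 mm².
Directional factor: 1.0 + 0.5 sin^1.5(90°) = 1.5.
F_nw = 0.6 × 490 × 1.5 = 441 MPa.
φR_n = 0.75 × 441 × 657.5 × 10⁻³ = 217.5 kN.

φR_n ≈ 217 kN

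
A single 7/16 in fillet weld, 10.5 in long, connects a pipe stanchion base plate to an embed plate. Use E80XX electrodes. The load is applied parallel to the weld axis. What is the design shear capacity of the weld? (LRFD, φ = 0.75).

E80XX → F_EXX = 80 ksi.
Effective throat t_e = 0.707 × 0.4375 = 0.3093 in.
Total length L = 10.5 in; A_we = 0.3093 × 10.5 = 3.248 in².
F_nw = 0.6 F_EXX = 0.6 × 80 = 48 ksi.
φR_n = 0.75 × 48 × 3.248 = 116.9 kip.

φR_n ≈ 117 kip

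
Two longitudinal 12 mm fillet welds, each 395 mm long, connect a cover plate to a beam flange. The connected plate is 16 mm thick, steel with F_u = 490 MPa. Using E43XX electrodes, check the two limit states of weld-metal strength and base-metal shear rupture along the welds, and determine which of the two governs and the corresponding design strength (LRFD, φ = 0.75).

φR_n ≈ 1300 kN (weld metal governs)

E43XX → F_EXX = 430 MPa.
t_e = 0.707 × 12 = 8.484 mm; L = 790 mm.
Weld metal: φR_n = 0.75 × 0.6 × 430 × 8.484 × 790 × 10⁻³ = 1297 kN.
Base metal (shear rupture): φR_n = 0.75 × 0.6 × 490 × 16 × 790 × 10⁻³ = 2787 kN.
Governing: weld metal.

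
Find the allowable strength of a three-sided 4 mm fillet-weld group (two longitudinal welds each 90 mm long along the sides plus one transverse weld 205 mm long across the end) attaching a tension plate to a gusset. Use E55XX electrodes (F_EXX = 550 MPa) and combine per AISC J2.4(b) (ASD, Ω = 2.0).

R_n/Ω ≈ 215 kN

t_e = 0.707 × 4 = 2.828 mm.
R_nwl = 0.6 × 550 × 2.828 × 180 × 10⁻³ = 168 kN (longitudinal, 2 welds).
R_nwt = 0.6 × 550 × 2.828 × 205 × 10⁻³ = 191.3 kN (transverse, base value).
(i) R_nwl + R_nwt = 359.3 kN; (ii) 0.85 R_nwl + 1.5 R_nwt = 429.8 kN.
R_n = max = 429.8 kN [governs: (ii)]; R_n/Ω = 214.9 kN.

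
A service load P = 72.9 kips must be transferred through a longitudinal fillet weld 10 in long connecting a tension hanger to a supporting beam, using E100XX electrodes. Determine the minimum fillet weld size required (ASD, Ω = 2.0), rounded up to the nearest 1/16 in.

w = 3/8 in

E100XX → F_EXX = 100 ksi.
Total weld length L = 10 in.
Required throat t_e = P × Ω / (0.6 F_EXX × L) = 72.9 × 2.0 / (0.6 × 100 × 10) = 0.243 in.
Required leg w = t_e / 0.707 = 0.3437 in → use 3/8 in.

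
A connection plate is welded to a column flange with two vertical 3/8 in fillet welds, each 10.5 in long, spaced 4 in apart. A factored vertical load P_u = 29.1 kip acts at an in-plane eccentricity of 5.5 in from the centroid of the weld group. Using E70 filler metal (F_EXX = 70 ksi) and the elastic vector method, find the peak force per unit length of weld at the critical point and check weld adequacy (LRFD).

Total weld length L_w = 21 in. Treat welds as unit-width lines.
Polar moment about centroid: J = 2[d³/12 + d(b/2)²] = 2[10.5³/12 + 10.5×2²] = 276.9 in³.
Direct shear f_v = P/L_w = 29.1 / 21 = 1.386 kip/in (vertical).
Torsion M = P·e = 29.1 × 5.5 = 160.05 kip·in.
Critical point at (x, y) = (2, 5.25) from centroid. f_tx = M·y/J = 3.034 kip/in; f_ty = M·x/J = 1.156 kip/in.
Resultant f_max = √[f_tx² + (f_v + f_ty)²] = √[3.034² + (1.386 + 1.156)²] = 3.958 kip/in.
Capacity per unit length: φr_n = 0.75 × 0.6 × 70 × (0.707 × 0.375) = 8.351 kip/in.
3.958 ≤ 8.351 → adequate.

f_max ≈ 3.96 kip/in; adequate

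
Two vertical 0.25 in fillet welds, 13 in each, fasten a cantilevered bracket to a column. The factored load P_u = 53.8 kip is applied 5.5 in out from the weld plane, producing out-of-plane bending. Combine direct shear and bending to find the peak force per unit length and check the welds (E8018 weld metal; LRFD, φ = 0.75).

E80XX → F_EXX = 80 ksi.
L_w = 2 × 13 = 26 in; section modulus (unit throat) S = 2 × L²/6 = 56.33 in².
Direct shear f_v = P/L_w = 53.8/26 = 2.069 kip/in.
Moment M = P × e = 53.8 × 5.5 = 295.9 kip·in; bending f_b = M/S = 5.253 kip/in.
f_max = √(f_v² + f_b²) = √(2.069² + 5.253²) = 5.646 kip/in.
φr_n = 0.75 × 0.6 × 80 × (0.707 × 0.25) = 6.363 kip/in → adequate.

f_max ≈ 5.65 kip/in; adequate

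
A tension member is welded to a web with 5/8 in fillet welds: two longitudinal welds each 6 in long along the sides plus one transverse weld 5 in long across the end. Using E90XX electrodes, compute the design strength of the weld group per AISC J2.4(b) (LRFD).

φR_n ≈ 317 kips

E90XX → F_EXX = 90 ksi.
t_e = 0.707 × 0.625 = 0.4419 in.
R_nwl = 0.6 × 90 × 0.4419 × 12 = 286.3 kips (longitudinal, 2 welds).
R_nwt = 0.6 × 90 × 0.4419 × 5 = 119.3 kips (transverse, base value).
(i) R_nwl + R_nwt = 405.6 kips; (ii) 0.85 R_nwl + 1.5 R_nwt = 422.3 kips.
R_n = max = 422.3 kips [governs: (ii)]; φR_n = 316.8 kips.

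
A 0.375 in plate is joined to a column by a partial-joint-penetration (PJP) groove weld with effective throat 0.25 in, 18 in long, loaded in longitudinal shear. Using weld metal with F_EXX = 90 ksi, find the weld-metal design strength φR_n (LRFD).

Effective throat (given) t_e = 0.25 in.
A_we = 0.25 × 18 = 4.5 in².
F_nw = 0.6 F_EXX = 54 ksi.
φR_n = 0.75 × 54 × 4.5 = 182.2 kip.

φR_n ≈ 182 kip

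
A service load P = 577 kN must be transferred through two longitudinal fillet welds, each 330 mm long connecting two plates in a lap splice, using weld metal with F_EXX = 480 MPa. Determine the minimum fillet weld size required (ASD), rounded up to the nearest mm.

w = 9 mm

Total weld length L = 660 mm.
Required throat t_e = P × Ω / (0.6 F_EXX × L) = 577 × 2.0 / (0.6 × 480 × 660 × 10⁻³) = 6.071 mm.
Required leg w = t_e / 0.707 = 8.587 mm → use 9 mm.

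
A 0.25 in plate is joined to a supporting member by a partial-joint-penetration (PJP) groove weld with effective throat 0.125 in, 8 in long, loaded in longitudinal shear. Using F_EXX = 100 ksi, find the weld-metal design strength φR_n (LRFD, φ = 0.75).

φR_n ≈ 45 kips

Effective throat (given) t_e = 0.125 in.
A_we = 0.125 × 8 = 1 in².
F_nw = 0.6 F_EXX = 60 ksi.
φR_n = 0.75 × 60 × 1 = 45 kips.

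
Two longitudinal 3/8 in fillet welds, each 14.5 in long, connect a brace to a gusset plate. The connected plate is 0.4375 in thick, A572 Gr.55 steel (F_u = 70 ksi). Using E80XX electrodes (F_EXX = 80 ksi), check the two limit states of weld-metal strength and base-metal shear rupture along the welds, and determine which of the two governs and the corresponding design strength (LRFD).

φR_n ≈ 277 kips (weld metal governs)

t_e = 0.707 × 0.375 = 0.2651 in; L = 29 in.
Weld metal: φR_n = 0.75 × 0.6 × 80 × 0.2651 × 29 = 276.8 kips.
Base metal (shear rupture): φR_n = 0.75 × 0.6 × 70 × 0.4375 × 29 = 399.7 kips.
Governing: weld metal.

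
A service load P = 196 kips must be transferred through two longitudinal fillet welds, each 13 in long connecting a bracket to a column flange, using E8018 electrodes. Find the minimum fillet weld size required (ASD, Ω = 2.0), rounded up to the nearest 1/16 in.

E80XX → F_EXX = 80 ksi.
Total weld length L = 26 in.
Required throat t_e = P × Ω / (0.6 F_EXX × L) = 196 × 2.0 / (0.6 × 80 × 26) = 0.3141 in.
Required leg w = t_e / 0.707 = 0.4443 in → use 1/2 in.

w = 1/2 in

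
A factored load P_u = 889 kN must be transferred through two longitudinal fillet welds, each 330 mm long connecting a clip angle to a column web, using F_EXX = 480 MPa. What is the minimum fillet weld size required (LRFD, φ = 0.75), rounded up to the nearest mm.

Total weld length L = 660 mm.
Required throat t_e = P_u / (φ × 0.6 F_EXX × L) = 889 / (0.75 × 0.6 × 480 × 660 × 10⁻³) = 6.236 mm.
Required leg w = t_e / 0.707 = 8.82 mm → use 9 mm.

w = 9 mm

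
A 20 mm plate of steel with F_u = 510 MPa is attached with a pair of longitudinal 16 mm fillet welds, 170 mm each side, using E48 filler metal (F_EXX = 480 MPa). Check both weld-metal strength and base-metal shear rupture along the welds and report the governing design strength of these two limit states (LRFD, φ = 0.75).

φR_n ≈ 831 kN (weld metal governs)

t_e = 0.707 × 16 = 11.31 mm; L = 340 mm.
Weld metal: φR_n = 0.75 × 0.6 × 480 × 11.31 × 340 × 10⁻³ = 830.8 kN.
Base metal (shear rupture): φR_n = 0.75 × 0.6 × 510 × 20 × 340 × 10⁻³ = 1561 kN.
Governing: weld metal.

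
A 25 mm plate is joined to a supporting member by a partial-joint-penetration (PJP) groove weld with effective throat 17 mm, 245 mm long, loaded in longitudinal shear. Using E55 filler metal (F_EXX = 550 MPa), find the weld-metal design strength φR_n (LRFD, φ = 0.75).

Effective throat (given) t_e = 17 mm.
A_we = 17 × 245 = 4165 mm².
F_nw = 0.6 F_EXX = 330 MPa.
φR_n = 0.75 × 330 × 4165 × 10⁻³ = 1031 kN.

φR_n ≈ 1030 kN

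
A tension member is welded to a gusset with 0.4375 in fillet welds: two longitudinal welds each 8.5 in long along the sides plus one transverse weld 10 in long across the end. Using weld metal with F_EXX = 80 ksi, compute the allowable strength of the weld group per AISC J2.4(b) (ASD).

t_e = 0.707 × 0.4375 = 0.3093 in.
R_nwl = 0.6 × 80 × 0.3093 × 17 = 252.4 kip (longitudinal, 2 welds).
R_nwt = 0.6 × 80 × 0.3093 × 10 = 148.5 kip (transverse, base value).
(i) R_nwl + R_nwt = 400.9 kip; (ii) 0.85 R_nwl + 1.5 R_nwt = 437.2 kip.
R_n = max = 437.2 kip [governs: (ii)]; R_n/Ω = 218.6 kip.

R_n/Ω ≈ 219 kip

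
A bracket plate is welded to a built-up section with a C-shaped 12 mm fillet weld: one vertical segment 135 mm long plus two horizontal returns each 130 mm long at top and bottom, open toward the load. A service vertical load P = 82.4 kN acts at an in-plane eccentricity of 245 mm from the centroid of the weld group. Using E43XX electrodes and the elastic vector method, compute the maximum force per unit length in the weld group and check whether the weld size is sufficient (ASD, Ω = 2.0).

f_max ≈ 1220 N/mm; NOT adequate

E43XX → F_EXX = 430 MPa.
Total weld length L_w = 395 mm. Treat welds as unit-width lines.
Centroid: x̄ = 2×130×65 / 395 = 42.78 mm from the vertical weld.
Polar moment about centroid: J = I_x + I_y = [135³/12 + 2×130×67.5²] + [135×42.78² + 2(130³/12 + 130×22.22²)] = 2131000 mm³.
Direct shear f_v = P/L_w = 82.4×10³ / 395 = 208.6 N/mm (vertical).
Torsion M = P·e = 82.4×10³ × 245 = 20188000 N·mm.
Critical point at (x, y) = (87.22, 67.5) from centroid. f_tx = M·y/J = 639.4 N/mm; f_ty = M·x/J = 826.1 N/mm.
Resultant f_max = √[f_tx² + (f_v + f_ty)²] = √[639.4² + (208.6 + 826.1)²] = 1216 N/mm.
Capacity per unit length: r_n/Ω = (1/2.0) × 0.6 × 430 × (0.707 × 12) = 1094 N/mm.
1216 > 1094 → NOT adequate.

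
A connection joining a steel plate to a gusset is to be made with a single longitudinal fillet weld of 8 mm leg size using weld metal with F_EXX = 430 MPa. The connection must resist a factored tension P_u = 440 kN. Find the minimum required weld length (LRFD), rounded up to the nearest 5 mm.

L = 405 mm

Throat t_e = 0.707 × 8 = 5.656 mm.
φr_n = 0.75 × 0.6 × 430 × 5.656 × 10⁻³ = 1.094 kN/mm.
L_req = P_u / φr_n = 440 / 1.094 = 402 mm total.
Round up → use L = 405 mm.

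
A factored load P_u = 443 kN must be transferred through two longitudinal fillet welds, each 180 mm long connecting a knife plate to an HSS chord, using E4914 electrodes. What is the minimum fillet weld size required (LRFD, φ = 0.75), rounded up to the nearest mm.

w = 8 mm

E49XX → F_EXX = 490 MPa.
Total weld length L = 360 mm.
Required throat t_e = P_u / (φ × 0.6 F_EXX × L) = 443 / (0.75 × 0.6 × 490 × 360 × 10⁻³) = 5.581 mm.
Required leg w = t_e / 0.707 = 7.894 mm → use 8 mm.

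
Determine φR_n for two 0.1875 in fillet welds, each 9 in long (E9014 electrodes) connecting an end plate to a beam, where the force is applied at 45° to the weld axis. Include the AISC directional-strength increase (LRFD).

φR_n ≈ 125 kip

E90XX → F_EXX = 90 ksi.
t_e = 0.707 × 0.1875 = 0.1326 in; A_we = 0.1326 × 18 = 2.386 in².
Directional factor: 1.0 + 0.5 sin^1.5(45°) = 1.297.
F_nw = 0.6 × 90 × 1.297 = 70.05 ksi.
φR_n = 0.75 × 70.05 × 2.386 = 125.4 kip.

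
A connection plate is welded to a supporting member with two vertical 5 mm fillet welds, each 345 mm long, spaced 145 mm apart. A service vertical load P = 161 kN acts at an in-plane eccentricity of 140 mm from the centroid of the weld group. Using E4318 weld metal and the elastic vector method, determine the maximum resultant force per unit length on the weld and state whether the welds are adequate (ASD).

E43XX → F_EXX = 430 MPa.
Total weld length L_w = 690 mm. Treat welds as unit-width lines.
Polar moment about centroid: J = 2[d³/12 + d(b/2)²] = 2[345³/12 + 345×72.5²] = 10470000 mm³.
Direct shear f_v = P/L_w = 161×10³ / 690 = 233.3 N/mm (vertical).
Torsion M = P·e = 161×10³ × 140 = 22540000 N·mm.
Critical point at (x, y) = (72.5, 172.5) from centroid. f_tx = M·y/J = 371.3 N/mm; f_ty = M·x/J = 156.1 N/mm.
Resultant f_max = √[f_tx² + (f_v + f_ty)²] = √[371.3² + (233.3 + 156.1)²] = 538.1 N/mm.
Capacity per unit length: r_n/Ω = (1/2.0) × 0.6 × 430 × (0.707 × 5) = 456 N/mm.
538.1 > 456 → NOT adequate.

f_max ≈ 538 N/mm; NOT adequate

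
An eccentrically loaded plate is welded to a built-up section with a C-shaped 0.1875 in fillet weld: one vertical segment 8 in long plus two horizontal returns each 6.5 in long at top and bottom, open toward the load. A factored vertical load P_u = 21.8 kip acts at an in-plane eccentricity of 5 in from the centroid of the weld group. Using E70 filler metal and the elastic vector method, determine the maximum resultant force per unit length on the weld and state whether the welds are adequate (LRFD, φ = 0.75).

f_max ≈ 2.74 kip/in; adequate

E70XX → F_EXX = 70 ksi.
Total weld length L_w = 21 in. Treat welds as unit-width lines.
Centroid: x̄ = 2×6.5×3.25 / 21 = 2.012 in from the vertical weld.
Polar moment about centroid: J = I_x + I_y = [8³/12 + 2×6.5×4²] + [8×2.012² + 2(6.5³/12 + 6.5×1.238²)] = 348.7 in³.
Direct shear f_v = P/L_w = 21.8 / 21 = 1.038 kip/in (vertical).
Torsion M = P·e = 21.8 × 5 = 109 kip·in.
Critical point at (x, y) = (4.488, 4) from centroid. f_tx = M·y/J = 1.25 kip/in; f_ty = M·x/J = 1.403 kip/in.
Resultant f_max = √[f_tx² + (f_v + f_ty)²] = √[1.25² + (1.038 + 1.403)²] = 2.742 kip/in.
Capacity per unit length: φr_n = 0.75 × 0.6 × 70 × (0.707 × 0.1875) = 4.176 kip/in.
2.742 ≤ 4.176 → adequate.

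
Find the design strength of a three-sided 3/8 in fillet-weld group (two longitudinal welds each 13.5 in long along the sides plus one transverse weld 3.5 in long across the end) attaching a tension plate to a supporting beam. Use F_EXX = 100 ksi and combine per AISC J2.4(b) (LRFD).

t_e = 0.707 × 0.375 = 0.2651 in.
R_nwl = 0.6 × 100 × 0.2651 × 27 = 429.5 kip (longitudinal, 2 welds).
R_nwt = 0.6 × 100 × 0.2651 × 3.5 = 55.68 kip (transverse, base value).
(i) R_nwl + R_nwt = 485.2 kip; (ii) 0.85 R_nwl + 1.5 R_nwt = 448.6 kip.
R_n = max = 485.2 kip [governs: (i)]; φR_n = 363.9 kip.

φR_n ≈ 364 kip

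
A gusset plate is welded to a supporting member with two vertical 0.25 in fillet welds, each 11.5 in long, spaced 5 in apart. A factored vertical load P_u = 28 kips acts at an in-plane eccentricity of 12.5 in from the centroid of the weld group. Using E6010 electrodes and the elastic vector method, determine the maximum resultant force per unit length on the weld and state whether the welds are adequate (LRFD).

E60XX → F_EXX = 60 ksi.
Total weld length L_w = 23 in. Treat welds as unit-width lines.
Polar moment about centroid: J = 2[d³/12 + d(b/2)²] = 2[11.5³/12 + 11.5×2.5²] = 397.2 in³.
Direct shear f_v = P/L_w = 28 / 23 = 1.217 kip/in (vertical).
Torsion M = P·e = 28 × 12.5 = 350 kip·in.
Critical point at (x, y) = (2.5, 5.75) from centroid. f_tx = M·y/J = 5.066 kip/in; f_ty = M·x/J = 2.203 kip/in.
Resultant f_max = √[f_tx² + (f_v + f_ty)²] = √[5.066² + (1.217 + 2.203)²] = 6.113 kip/in.
Capacity per unit length: φr_n = 0.75 × 0.6 × 60 × (0.707 × 0.25) = 4.772 kip/in.
6.113 > 4.772 → NOT adequate.

f_max ≈ 6.11 kip/in; NOT adequate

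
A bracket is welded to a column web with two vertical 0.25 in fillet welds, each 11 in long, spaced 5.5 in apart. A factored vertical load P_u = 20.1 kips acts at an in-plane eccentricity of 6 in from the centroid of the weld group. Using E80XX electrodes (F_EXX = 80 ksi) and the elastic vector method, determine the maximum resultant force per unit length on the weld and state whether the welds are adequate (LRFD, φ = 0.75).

Total weld length L_w = 22 in. Treat welds as unit-width lines.
Polar moment about centroid: J = 2[d³/12 + d(b/2)²] = 2[11³/12 + 11×2.75²] = 388.2 in³.
Direct shear f_v = P/L_w = 20.1 / 22 = 0.9136 kip/in (vertical).
Torsion M = P·e = 20.1 × 6 = 120.6 kip·in.
Critical point at (x, y) = (2.75, 5.5) from centroid. f_tx = M·y/J = 1.709 kip/in; f_ty = M·x/J = 0.8543 kip/in.
Resultant f_max = √[f_tx² + (f_v + f_ty)²] = √[1.709² + (0.9136 + 0.8543)²] = 2.459 kip/in.
Capacity per unit length: φr_n = 0.75 × 0.6 × 80 × (0.707 × 0.25) = 6.363 kip/in.
2.459 ≤ 6.363 → adequate.

f_max ≈ 2.46 kip/in; adequate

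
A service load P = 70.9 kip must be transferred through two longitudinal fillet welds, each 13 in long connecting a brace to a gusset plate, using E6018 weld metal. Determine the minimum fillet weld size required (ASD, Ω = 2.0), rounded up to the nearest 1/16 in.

w = 1/4 in

E60XX → F_EXX = 60 ksi.
Total weld length L = 26 in.
Required throat t_e = P × Ω / (0.6 F_EXX × L) = 70.9 × 2.0 / (0.6 × 60 × 26) = 0.1515 in.
Required leg w = t_e / 0.707 = 0.2143 in → use 1/4 in.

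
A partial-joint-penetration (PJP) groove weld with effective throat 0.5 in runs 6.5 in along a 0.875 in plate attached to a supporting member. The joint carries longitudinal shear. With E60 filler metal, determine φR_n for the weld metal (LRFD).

E60XX → F_EXX = 60 ksi.
Effective throat (given) t_e = 0.5 in.
A_we = 0.5 × 6.5 = 3.25 in².
F_nw = 0.6 F_EXX = 36 ksi.
φR_n = 0.75 × 36 × 3.25 = 87.75 kip.

φR_n ≈ 87.8 kip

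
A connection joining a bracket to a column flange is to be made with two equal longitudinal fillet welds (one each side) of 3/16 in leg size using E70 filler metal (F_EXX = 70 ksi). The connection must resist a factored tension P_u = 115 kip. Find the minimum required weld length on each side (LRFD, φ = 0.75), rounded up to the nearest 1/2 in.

Throat t_e = 0.707 × 0.1875 = 0.1326 in.
φr_n = 0.75 × 0.6 × 70 × 0.1326 = 4.176 kip/in.
L_req = P_u / φr_n = 115 / 4.176 = 27.54 in total.
Per side: 27.54 / 2 = 13.77 in.
Round up → use L = 14 in on each side.

L = 14 in on each side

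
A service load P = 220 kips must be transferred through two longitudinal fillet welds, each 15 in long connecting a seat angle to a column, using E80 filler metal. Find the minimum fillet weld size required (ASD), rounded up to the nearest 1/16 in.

w = 7/16 in

E80XX → F_EXX = 80 ksi.
Total weld length L = 30 in.
Required throat t_e = P × Ω / (0.6 F_EXX × L) = 220 × 2.0 / (0.6 × 80 × 30) = 0.3056 in.
Required leg w = t_e / 0.707 = 0.4322 in → use 7/16 in.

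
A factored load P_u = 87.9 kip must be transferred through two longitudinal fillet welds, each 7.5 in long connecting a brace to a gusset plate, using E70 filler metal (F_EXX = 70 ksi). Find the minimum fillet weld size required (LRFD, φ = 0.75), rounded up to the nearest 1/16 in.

Total weld length L = 15 in.
Required throat t_e = P_u / (φ × 0.6 F_EXX × L) = 87.9 / (0.75 × 0.6 × 70 × 15) = 0.186 in.
Required leg w = t_e / 0.707 = 0.2631 in → use 5/16 in.

w = 5/16 in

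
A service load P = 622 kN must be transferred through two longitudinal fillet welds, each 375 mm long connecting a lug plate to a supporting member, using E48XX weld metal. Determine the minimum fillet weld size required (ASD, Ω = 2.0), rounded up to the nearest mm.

E48XX → F_EXX = 480 MPa.
Total weld length L = 750 mm.
Required throat t_e = P × Ω / (0.6 F_EXX × L) = 622 × 2.0 / (0.6 × 480 × 750 × 10⁻³) = 5.759 mm.
Required leg w = t_e / 0.707 = 8.146 mm → use 9 mm.

w = 9 mm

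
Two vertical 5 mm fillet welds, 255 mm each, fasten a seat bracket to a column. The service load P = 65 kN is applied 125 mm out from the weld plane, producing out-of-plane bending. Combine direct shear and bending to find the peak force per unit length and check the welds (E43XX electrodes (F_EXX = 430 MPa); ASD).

f_max ≈ 396 N/mm; adequate

L_w = 2 × 255 = 510 mm; section modulus (unit throat) S = 2 × L²/6 = 21680 mm².
Direct shear f_v = P/L_w = 65×10³/510 = 127.5 N/mm.
Moment M = P × e = 65×10³ × 125 = 8125000 N·mm; bending f_b = M/S = 374.9 N/mm.
f_max = √(f_v² + f_b²) = √(127.5² + 374.9²) = 395.9 N/mm.
r_n/Ω = (1/2.0) × 0.6 × 430 × (0.707 × 5) = 456 N/mm → adequate.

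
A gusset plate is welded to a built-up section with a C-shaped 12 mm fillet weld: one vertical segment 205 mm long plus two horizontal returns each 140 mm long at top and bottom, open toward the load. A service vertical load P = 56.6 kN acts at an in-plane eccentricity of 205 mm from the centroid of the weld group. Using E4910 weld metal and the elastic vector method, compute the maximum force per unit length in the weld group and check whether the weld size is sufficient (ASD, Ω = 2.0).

f_max ≈ 442 N/mm; adequate

E49XX → F_EXX = 490 MPa.
Total weld length L_w = 485 mm. Treat welds as unit-width lines.
Centroid: x̄ = 2×140×70 / 485 = 40.41 mm from the vertical weld.
Polar moment about centroid: J = I_x + I_y = [205³/12 + 2×140×102.5²] + [205×40.41² + 2(140³/12 + 140×29.59²)] = 4697000 mm³.
Direct shear f_v = P/L_w = 56.6×10³ / 485 = 116.7 N/mm (vertical).
Torsion M = P·e = 56.6×10³ × 205 = 11603000 N·mm.
Critical point at (x, y) = (99.59, 102.5) from centroid. f_tx = M·y/J = 253.2 N/mm; f_ty = M·x/J = 246 N/mm.
Resultant f_max = √[f_tx² + (f_v + f_ty)²] = √[253.2² + (116.7 + 246)²] = 442.4 N/mm.
Capacity per unit length: r_n/Ω = (1/2.0) × 0.6 × 490 × (0.707 × 12) = 1247 N/mm.
442.4 ≤ 1247 → adequate.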